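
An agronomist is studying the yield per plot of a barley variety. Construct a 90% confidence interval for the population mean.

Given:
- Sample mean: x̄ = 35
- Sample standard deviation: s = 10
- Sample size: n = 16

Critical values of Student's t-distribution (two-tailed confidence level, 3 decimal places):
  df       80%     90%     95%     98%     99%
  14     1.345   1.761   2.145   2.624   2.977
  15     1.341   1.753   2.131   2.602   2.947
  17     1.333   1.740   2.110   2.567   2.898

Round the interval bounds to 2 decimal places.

The population standard deviation σ is unknown (only the sample standard deviation s is given), so use a t-interval with df = n - 1 = 16 - 1 = 15.

For 90% confidence with df = 15, t* = 1.753 (from t-table)

Standard error: SE = s/√n = 10/√16 = 2.500000

Margin of error: E = t* × SE = 1.753 × 2.500000 = 4.3825

T-interval: x̄ ± E = 35 ± 4.3825 = (30.6175, 39.3825)

Rounded to 2 decimal places:

(30.62, 39.38)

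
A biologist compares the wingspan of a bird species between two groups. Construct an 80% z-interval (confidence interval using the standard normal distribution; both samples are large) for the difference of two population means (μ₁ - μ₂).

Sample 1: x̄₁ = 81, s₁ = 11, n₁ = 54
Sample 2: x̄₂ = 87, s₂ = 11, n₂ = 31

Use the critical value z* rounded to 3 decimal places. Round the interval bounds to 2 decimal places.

Both samples are large (n₁ = 54 ≥ 30, n₂ = 31 ≥ 30), so a z-interval for the difference of means applies.

Point estimate: x̄₁ - x̄₂ = 81 - 87 = -6

Standard error: SE = √(s₁²/n₁ + s₂²/n₂)
= √(11²/54 + 11²/31)
= √(2.240741 + 3.903226)
= 2.478703

For 80% confidence, z* = 1.282 (from standard normal table)
Margin of error: E = z* × SE = 1.282 × 2.478703 = 3.1777

Z-interval: (x̄₁ - x̄₂) ± E = -6 ± 3.1777 = (-9.1777, -2.8223)

Rounded to 2 decimal places:

(-9.18, -2.82)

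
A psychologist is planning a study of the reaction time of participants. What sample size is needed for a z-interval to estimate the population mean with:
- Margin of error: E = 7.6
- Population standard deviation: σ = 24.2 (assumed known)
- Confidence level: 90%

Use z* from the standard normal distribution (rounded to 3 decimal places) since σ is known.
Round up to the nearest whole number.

Using z* since population σ is known (z-interval formula).

For 90% confidence, z* = 1.645 (from standard normal table)

Sample size formula for z-interval: n = (z*σ/E)²

n = (1.645 × 24.2 / 7.6)²
  = (5.238026)²
  = 27.4369

Round up to the nearest whole number: n = 28

28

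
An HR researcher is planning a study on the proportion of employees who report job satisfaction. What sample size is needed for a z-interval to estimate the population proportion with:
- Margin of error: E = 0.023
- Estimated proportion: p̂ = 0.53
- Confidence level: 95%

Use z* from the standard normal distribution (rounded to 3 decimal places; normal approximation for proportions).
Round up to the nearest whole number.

Using z* for proportion z-interval (normal approximation).

For 95% confidence, z* = 1.96 (from standard normal table)

Sample size formula for proportion z-interval: n = z*²p̂(1-p̂)/E²

n = 1.96² × 0.53 × 0.47 / 0.023²
  = 3.8416 × 0.2491 / 0.000529
  = 1808.9651

Round up to the nearest whole number: n = 1809

1809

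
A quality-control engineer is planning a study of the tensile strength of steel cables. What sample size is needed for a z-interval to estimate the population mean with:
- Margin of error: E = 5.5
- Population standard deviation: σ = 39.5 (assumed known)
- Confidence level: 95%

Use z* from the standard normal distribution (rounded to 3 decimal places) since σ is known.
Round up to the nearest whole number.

Using z* since population σ is known (z-interval formula).

For 95% confidence, z* = 1.96 (from standard normal table)

Sample size formula for z-interval: n = (z*σ/E)²

n = (1.96 × 39.5 / 5.5)²
  = (14.076364)²
  = 198.1440

Round up to the nearest whole number: n = 199

199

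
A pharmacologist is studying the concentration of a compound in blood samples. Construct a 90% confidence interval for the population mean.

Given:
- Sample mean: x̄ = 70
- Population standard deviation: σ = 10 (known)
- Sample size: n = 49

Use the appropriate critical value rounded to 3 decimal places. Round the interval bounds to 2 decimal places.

The population standard deviation σ is known, so use a z-interval (standard normal critical value).

For 90% confidence, z* = 1.645 (from standard normal table)

Standard error: SE = σ/√n = 10/√49 = 1.428571

Margin of error: E = z* × SE = 1.645 × 1.428571 = 2.3500

Z-interval: x̄ ± E = 70 ± 2.3500 = (67.6500, 72.3500)

Rounded to 2 decimal places:

(67.65, 72.35)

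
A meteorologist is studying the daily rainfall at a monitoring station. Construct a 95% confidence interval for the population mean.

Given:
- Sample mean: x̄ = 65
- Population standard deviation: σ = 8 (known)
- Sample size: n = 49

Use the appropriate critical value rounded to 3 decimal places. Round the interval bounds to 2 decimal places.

The population standard deviation σ is known, so use a z-interval (standard normal critical value).

For 95% confidence, z* = 1.96 (from standard normal table)

Standard error: SE = σ/√n = 8/√49 = 1.142857

Margin of error: E = z* × SE = 1.96 × 1.142857 = 2.2400

Z-interval: x̄ ± E = 65 ± 2.2400 = (62.7600, 67.2400)

Rounded to 2 decimal places:

(62.76, 67.24)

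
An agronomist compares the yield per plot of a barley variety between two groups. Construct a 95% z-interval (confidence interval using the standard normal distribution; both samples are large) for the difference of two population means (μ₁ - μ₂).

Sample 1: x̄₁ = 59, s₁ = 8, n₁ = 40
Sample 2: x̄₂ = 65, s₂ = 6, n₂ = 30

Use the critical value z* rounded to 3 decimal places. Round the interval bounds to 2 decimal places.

Both samples are large (n₁ = 40 ≥ 30, n₂ = 30 ≥ 30), so a z-interval for the difference of means applies.

Point estimate: x̄₁ - x̄₂ = 59 - 65 = -6

Standard error: SE = √(s₁²/n₁ + s₂²/n₂)
= √(8²/40 + 6²/30)
= √(1.600000 + 1.200000)
= 1.673320

For 95% confidence, z* = 1.96 (from standard normal table)
Margin of error: E = z* × SE = 1.96 × 1.673320 = 3.2797

Z-interval: (x̄₁ - x̄₂) ± E = -6 ± 3.2797 = (-9.2797, -2.7203)

Rounded to 2 decimal places:

(-9.28, -2.72)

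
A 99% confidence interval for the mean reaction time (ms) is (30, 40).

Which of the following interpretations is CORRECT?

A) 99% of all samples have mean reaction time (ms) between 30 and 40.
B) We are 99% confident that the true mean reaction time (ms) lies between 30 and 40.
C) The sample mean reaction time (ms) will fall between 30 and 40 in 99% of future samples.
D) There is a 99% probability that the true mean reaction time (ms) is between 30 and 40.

A confidence interval represents our confidence in the procedure, not a probability statement about the parameter.

Key concept: If we repeated this sampling process many times and computed a 99% CI each time, about 99% of those intervals would contain the true population parameter.

For this specific interval (30, 40):
- Midpoint (point estimate): 35
- Margin of error: 5

The correct interpretation is the one stating confidence that the true parameter lies in the interval — option B.

B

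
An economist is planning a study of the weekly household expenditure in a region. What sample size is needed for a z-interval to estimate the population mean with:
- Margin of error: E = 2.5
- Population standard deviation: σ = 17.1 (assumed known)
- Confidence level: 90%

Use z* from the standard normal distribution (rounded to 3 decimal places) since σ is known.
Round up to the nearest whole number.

Using z* since population σ is known (z-interval formula).

For 90% confidence, z* = 1.645 (from standard normal table)

Sample size formula for z-interval: n = (z*σ/E)²

n = (1.645 × 17.1 / 2.5)²
  = (11.251800)²
  = 126.6030

Round up to the nearest whole number: n = 127

127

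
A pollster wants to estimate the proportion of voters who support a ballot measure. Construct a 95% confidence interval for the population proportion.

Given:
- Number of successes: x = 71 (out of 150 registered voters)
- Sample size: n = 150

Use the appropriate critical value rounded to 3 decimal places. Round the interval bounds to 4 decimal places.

Sample proportion: p̂ = 71/150 = 0.473333

Check conditions for normal approximation:
  np̂ = 71 ≥ 10 ✓
  n(1-p̂) = 79 ≥ 10 ✓

The sample is large enough, so use a z-interval (normal approximation) for the proportion.

For 95% confidence, z* = 1.96 (from standard normal table)

Standard error: SE = √(p̂(1-p̂)/n) = √(0.473333×0.526667/150) = 0.04076673

Margin of error: E = z* × SE = 1.96 × 0.04076673 = 0.079903

Z-interval: p̂ ± E = 0.473333 ± 0.079903 = (0.393431, 0.553236)

Rounded to 4 decimal places:

(0.3934, 0.5532)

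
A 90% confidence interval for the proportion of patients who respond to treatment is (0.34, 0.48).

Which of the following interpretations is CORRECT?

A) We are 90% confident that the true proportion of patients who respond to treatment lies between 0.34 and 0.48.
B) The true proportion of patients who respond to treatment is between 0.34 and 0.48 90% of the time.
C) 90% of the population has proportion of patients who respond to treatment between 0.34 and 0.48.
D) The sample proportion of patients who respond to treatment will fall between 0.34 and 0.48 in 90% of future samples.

A confidence interval represents our confidence in the procedure, not a probability statement about the parameter.

Key concept: If we repeated this sampling process many times and computed a 90% CI each time, about 90% of those intervals would contain the true population parameter.

For this specific interval (0.34, 0.48):
- Midpoint (point estimate): 0.41
- Margin of error: 0.07

The correct interpretation is the one stating confidence that the true parameter lies in the interval — option A.

A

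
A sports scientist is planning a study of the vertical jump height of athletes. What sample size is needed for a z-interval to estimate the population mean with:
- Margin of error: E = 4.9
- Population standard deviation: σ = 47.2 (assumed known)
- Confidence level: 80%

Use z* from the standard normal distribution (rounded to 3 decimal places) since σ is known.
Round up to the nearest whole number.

Using z* since population σ is known (z-interval formula).

For 80% confidence, z* = 1.282 (from standard normal table)

Sample size formula for z-interval: n = (z*σ/E)²

n = (1.282 × 47.2 / 4.9)²
  = (12.349061)²
  = 152.4993

Round up to the nearest whole number: n = 153

153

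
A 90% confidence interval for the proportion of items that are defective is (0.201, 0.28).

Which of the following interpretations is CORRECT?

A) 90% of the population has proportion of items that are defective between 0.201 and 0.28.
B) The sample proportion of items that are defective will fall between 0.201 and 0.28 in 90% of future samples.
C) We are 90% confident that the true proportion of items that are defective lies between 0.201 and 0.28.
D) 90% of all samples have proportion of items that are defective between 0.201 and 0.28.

A confidence interval represents our confidence in the procedure, not a probability statement about the parameter.

Key concept: If we repeated this sampling process many times and computed a 90% CI each time, about 90% of those intervals would contain the true population parameter.

For this specific interval (0.201, 0.28):
- Midpoint (point estimate): 0.2405
- Margin of error: 0.0395

The correct interpretation is the one stating confidence that the true parameter lies in the interval — option C.

C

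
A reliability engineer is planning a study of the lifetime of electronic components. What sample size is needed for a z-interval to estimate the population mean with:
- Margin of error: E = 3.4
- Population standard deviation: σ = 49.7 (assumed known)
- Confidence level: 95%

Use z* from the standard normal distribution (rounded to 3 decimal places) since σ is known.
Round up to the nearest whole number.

Using z* since population σ is known (z-interval formula).

For 95% confidence, z* = 1.96 (from standard normal table)

Sample size formula for z-interval: n = (z*σ/E)²

n = (1.96 × 49.7 / 3.4)²
  = (28.650588)²
  = 820.8562

Round up to the nearest whole number: n = 821

821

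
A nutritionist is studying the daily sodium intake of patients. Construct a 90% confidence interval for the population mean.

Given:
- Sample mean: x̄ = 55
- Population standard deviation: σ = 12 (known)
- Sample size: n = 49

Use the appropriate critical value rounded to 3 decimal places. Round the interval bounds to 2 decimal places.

The population standard deviation σ is known, so use a z-interval (standard normal critical value).

For 90% confidence, z* = 1.645 (from standard normal table)

Standard error: SE = σ/√n = 12/√49 = 1.714286

Margin of error: E = z* × SE = 1.645 × 1.714286 = 2.8200

Z-interval: x̄ ± E = 55 ± 2.8200 = (52.1800, 57.8200)

Rounded to 2 decimal places:

(52.18, 57.82)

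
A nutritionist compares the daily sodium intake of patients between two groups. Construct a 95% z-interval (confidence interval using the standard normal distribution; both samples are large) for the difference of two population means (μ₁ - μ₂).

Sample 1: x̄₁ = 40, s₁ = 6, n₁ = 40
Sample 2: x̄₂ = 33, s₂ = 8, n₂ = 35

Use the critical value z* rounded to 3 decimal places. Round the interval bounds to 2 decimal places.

Both samples are large (n₁ = 40 ≥ 30, n₂ = 35 ≥ 30), so a z-interval for the difference of means applies.

Point estimate: x̄₁ - x̄₂ = 40 - 33 = 7

Standard error: SE = √(s₁²/n₁ + s₂²/n₂)
= √(6²/40 + 8²/35)
= √(0.900000 + 1.828571)
= 1.651839

For 95% confidence, z* = 1.96 (from standard normal table)
Margin of error: E = z* × SE = 1.96 × 1.651839 = 3.2376

Z-interval: (x̄₁ - x̄₂) ± E = 7 ± 3.2376 = (3.7624, 10.2376)

Rounded to 2 decimal places:

(3.76, 10.24)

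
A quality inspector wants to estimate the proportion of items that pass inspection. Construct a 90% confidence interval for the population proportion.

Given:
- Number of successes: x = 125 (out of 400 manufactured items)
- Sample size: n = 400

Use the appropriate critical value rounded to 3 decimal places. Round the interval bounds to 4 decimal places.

Sample proportion: p̂ = 125/400 = 0.312500

Check conditions for normal approximation:
  np̂ = 125 ≥ 10 ✓
  n(1-p̂) = 275 ≥ 10 ✓

The sample is large enough, so use a z-interval (normal approximation) for the proportion.

For 90% confidence, z* = 1.645 (from standard normal table)

Standard error: SE = √(p̂(1-p̂)/n) = √(0.312500×0.687500/400) = 0.02317562

Margin of error: E = z* × SE = 1.645 × 0.02317562 = 0.038124

Z-interval: p̂ ± E = 0.312500 ± 0.038124 = (0.274376, 0.350624)

Rounded to 4 decimal places:

(0.2744, 0.3506)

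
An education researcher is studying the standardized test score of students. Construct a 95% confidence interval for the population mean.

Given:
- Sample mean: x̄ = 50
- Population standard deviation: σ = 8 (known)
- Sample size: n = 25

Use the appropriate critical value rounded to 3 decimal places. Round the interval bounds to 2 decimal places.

The population standard deviation σ is known, so use a z-interval (standard normal critical value).

For 95% confidence, z* = 1.96 (from standard normal table)

Standard error: SE = σ/√n = 8/√25 = 1.600000

Margin of error: E = z* × SE = 1.96 × 1.600000 = 3.1360

Z-interval: x̄ ± E = 50 ± 3.1360 = (46.8640, 53.1360)

Rounded to 2 decimal places:

(46.86, 53.14)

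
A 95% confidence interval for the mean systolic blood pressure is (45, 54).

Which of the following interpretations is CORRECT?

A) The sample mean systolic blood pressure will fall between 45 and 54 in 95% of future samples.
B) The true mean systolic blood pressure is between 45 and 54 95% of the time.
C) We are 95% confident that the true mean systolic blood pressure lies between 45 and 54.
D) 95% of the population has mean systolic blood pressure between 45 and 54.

A confidence interval represents our confidence in the procedure, not a probability statement about the parameter.

Key concept: If we repeated this sampling process many times and computed a 95% CI each time, about 95% of those intervals would contain the true population parameter.

For this specific interval (45, 54):
- Midpoint (point estimate): 49.5
- Margin of error: 4.5

The correct interpretation is the one stating confidence that the true parameter lies in the interval — option C.

C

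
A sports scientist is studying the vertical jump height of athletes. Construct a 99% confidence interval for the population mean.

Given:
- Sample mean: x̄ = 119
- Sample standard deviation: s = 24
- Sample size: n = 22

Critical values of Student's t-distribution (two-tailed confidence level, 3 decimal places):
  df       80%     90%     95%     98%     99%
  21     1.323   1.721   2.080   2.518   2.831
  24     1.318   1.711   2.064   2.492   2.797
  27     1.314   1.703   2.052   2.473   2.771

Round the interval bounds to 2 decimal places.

The population standard deviation σ is unknown (only the sample standard deviation s is given), so use a t-interval with df = n - 1 = 22 - 1 = 21.

For 99% confidence with df = 21, t* = 2.831 (from t-table)

Standard error: SE = s/√n = 24/√22 = 5.116817

Margin of error: E = t* × SE = 2.831 × 5.116817 = 14.4857

T-interval: x̄ ± E = 119 ± 14.4857 = (104.5143, 133.4857)

Rounded to 2 decimal places:

(104.51, 133.49)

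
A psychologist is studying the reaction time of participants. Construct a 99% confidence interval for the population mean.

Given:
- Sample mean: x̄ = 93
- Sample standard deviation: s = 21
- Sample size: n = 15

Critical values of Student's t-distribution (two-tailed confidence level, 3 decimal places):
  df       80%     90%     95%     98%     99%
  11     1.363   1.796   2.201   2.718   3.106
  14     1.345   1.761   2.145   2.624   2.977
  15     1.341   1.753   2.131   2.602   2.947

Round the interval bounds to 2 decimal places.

The population standard deviation σ is unknown (only the sample standard deviation s is given), so use a t-interval with df = n - 1 = 15 - 1 = 14.

For 99% confidence with df = 14, t* = 2.977 (from t-table)

Standard error: SE = s/√n = 21/√15 = 5.422177

Margin of error: E = t* × SE = 2.977 × 5.422177 = 16.1418

T-interval: x̄ ± E = 93 ± 16.1418 = (76.8582, 109.1418)

Rounded to 2 decimal places:

(76.86, 109.14)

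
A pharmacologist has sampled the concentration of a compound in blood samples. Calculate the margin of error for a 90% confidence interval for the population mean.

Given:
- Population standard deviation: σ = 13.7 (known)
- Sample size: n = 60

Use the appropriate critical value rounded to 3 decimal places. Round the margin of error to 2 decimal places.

The population standard deviation σ is known, so use the z-interval margin of error formula.

For 90% confidence, z* = 1.645 (from standard normal table)

Margin of error formula for z-interval: E = z* × σ/√n

E = 1.645 × 13.7/√60
  = 1.645 × 1.768662
  = 2.9094

Rounded to 2 decimal places:

2.91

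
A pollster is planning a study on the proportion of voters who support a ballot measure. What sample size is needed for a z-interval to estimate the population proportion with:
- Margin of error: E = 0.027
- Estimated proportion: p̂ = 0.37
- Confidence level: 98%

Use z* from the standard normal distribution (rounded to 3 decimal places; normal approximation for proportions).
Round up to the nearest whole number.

Using z* for proportion z-interval (normal approximation).

For 98% confidence, z* = 2.326 (from standard normal table)

Sample size formula for proportion z-interval: n = z*²p̂(1-p̂)/E²

n = 2.326² × 0.37 × 0.63 / 0.027²
  = 5.410276 × 0.2331 / 0.000729
  = 1729.9524

Round up to the nearest whole number: n = 1730

1730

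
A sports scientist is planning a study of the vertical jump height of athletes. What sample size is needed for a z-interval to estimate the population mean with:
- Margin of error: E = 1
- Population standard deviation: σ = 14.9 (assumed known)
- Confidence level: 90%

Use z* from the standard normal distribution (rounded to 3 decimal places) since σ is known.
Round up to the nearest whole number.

Using z* since population σ is known (z-interval formula).

For 90% confidence, z* = 1.645 (from standard normal table)

Sample size formula for z-interval: n = (z*σ/E)²

n = (1.645 × 14.9 / 1)²
  = (24.510500)²
  = 600.7646

Round up to the nearest whole number: n = 601

601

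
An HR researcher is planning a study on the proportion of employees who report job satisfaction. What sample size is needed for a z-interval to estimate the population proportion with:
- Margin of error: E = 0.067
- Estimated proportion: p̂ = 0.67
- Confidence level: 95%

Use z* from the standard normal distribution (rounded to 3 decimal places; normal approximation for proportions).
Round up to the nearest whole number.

Using z* for proportion z-interval (normal approximation).

For 95% confidence, z* = 1.96 (from standard normal table)

Sample size formula for proportion z-interval: n = z*²p̂(1-p̂)/E²

n = 1.96² × 0.67 × 0.33 / 0.067²
  = 3.8416 × 0.2211 / 0.004489
  = 189.2131

Round up to the nearest whole number: n = 190

190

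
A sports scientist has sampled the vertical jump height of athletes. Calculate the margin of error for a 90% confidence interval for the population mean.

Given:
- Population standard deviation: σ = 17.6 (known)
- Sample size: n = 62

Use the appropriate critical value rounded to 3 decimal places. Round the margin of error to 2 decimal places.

The population standard deviation σ is known, so use the z-interval margin of error formula.

For 90% confidence, z* = 1.645 (from standard normal table)

Margin of error formula for z-interval: E = z* × σ/√n

E = 1.645 × 17.6/√62
  = 1.645 × 2.235202
  = 3.6769

Rounded to 2 decimal places:

3.68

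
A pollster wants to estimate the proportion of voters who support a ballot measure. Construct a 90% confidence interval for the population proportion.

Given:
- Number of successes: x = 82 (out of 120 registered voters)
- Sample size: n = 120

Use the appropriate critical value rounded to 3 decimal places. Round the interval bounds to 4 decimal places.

Sample proportion: p̂ = 82/120 = 0.683333

Check conditions for normal approximation:
  np̂ = 82 ≥ 10 ✓
  n(1-p̂) = 38 ≥ 10 ✓

The sample is large enough, so use a z-interval (normal approximation) for the proportion.

For 90% confidence, z* = 1.645 (from standard normal table)

Standard error: SE = √(p̂(1-p̂)/n) = √(0.683333×0.316667/120) = 0.04246458

Margin of error: E = z* × SE = 1.645 × 0.04246458 = 0.069854

Z-interval: p̂ ± E = 0.683333 ± 0.069854 = (0.613479, 0.753188)

Rounded to 4 decimal places:

(0.6135, 0.7532)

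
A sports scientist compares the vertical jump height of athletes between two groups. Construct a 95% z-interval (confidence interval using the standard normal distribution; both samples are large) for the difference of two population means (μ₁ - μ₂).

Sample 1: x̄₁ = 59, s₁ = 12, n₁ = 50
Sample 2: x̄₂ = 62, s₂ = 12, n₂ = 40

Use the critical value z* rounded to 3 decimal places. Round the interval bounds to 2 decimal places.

Both samples are large (n₁ = 50 ≥ 30, n₂ = 40 ≥ 30), so a z-interval for the difference of means applies.

Point estimate: x̄₁ - x̄₂ = 59 - 62 = -3

Standard error: SE = √(s₁²/n₁ + s₂²/n₂)
= √(12²/50 + 12²/40)
= √(2.880000 + 3.600000)
= 2.545584

For 95% confidence, z* = 1.96 (from standard normal table)
Margin of error: E = z* × SE = 1.96 × 2.545584 = 4.9893

Z-interval: (x̄₁ - x̄₂) ± E = -3 ± 4.9893 = (-7.9893, 1.9893)

Rounded to 2 decimal places:

(-7.99, 1.99)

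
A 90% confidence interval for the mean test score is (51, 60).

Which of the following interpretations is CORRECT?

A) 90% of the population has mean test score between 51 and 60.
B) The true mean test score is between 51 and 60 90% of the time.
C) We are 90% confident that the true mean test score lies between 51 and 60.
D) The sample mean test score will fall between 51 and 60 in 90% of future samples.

A confidence interval represents our confidence in the procedure, not a probability statement about the parameter.

Key concept: If we repeated this sampling process many times and computed a 90% CI each time, about 90% of those intervals would contain the true population parameter.

For this specific interval (51, 60):
- Midpoint (point estimate): 55.5
- Margin of error: 4.5

The correct interpretation is the one stating confidence that the true parameter lies in the interval — option C.

C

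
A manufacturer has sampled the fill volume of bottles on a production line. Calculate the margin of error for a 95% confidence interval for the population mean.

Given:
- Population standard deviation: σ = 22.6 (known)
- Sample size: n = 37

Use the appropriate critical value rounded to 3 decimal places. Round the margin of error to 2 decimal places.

The population standard deviation σ is known, so use the z-interval margin of error formula.

For 95% confidence, z* = 1.96 (from standard normal table)

Margin of error formula for z-interval: E = z* × σ/√n

E = 1.96 × 22.6/√37
  = 1.96 × 3.715417
  = 7.2822

Rounded to 2 decimal places:

7.28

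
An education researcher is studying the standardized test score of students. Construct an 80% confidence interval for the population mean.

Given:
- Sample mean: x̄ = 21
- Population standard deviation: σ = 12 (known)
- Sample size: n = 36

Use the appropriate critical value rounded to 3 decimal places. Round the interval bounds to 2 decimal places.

The population standard deviation σ is known, so use a z-interval (standard normal critical value).

For 80% confidence, z* = 1.282 (from standard normal table)

Standard error: SE = σ/√n = 12/√36 = 2.000000

Margin of error: E = z* × SE = 1.282 × 2.000000 = 2.5640

Z-interval: x̄ ± E = 21 ± 2.5640 = (18.4360, 23.5640)

Rounded to 2 decimal places:

(18.44, 23.56)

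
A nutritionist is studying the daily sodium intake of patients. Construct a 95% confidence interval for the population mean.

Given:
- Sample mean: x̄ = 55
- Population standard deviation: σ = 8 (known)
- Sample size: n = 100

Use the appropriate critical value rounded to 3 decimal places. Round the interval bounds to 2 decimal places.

The population standard deviation σ is known, so use a z-interval (standard normal critical value).

For 95% confidence, z* = 1.96 (from standard normal table)

Standard error: SE = σ/√n = 8/√100 = 0.800000

Margin of error: E = z* × SE = 1.96 × 0.800000 = 1.5680

Z-interval: x̄ ± E = 55 ± 1.5680 = (53.4320, 56.5680)

Rounded to 2 decimal places:

(53.43, 56.57)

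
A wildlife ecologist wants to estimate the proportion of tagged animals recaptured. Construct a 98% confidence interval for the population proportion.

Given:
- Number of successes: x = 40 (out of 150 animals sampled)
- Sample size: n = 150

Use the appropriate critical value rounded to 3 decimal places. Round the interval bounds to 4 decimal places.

Sample proportion: p̂ = 40/150 = 0.266667

Check conditions for normal approximation:
  np̂ = 40 ≥ 10 ✓
  n(1-p̂) = 110 ≥ 10 ✓

The sample is large enough, so use a z-interval (normal approximation) for the proportion.

For 98% confidence, z* = 2.326 (from standard normal table)

Standard error: SE = √(p̂(1-p̂)/n) = √(0.266667×0.733333/150) = 0.03610684

Margin of error: E = z* × SE = 2.326 × 0.03610684 = 0.083985

Z-interval: p̂ ± E = 0.266667 ± 0.083985 = (0.182682, 0.350651)

Rounded to 4 decimal places:

(0.1827, 0.3507)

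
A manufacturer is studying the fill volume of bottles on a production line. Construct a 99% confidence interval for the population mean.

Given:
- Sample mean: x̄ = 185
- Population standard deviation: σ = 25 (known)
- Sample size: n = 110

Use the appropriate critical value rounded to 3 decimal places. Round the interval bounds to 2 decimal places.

The population standard deviation σ is known, so use a z-interval (standard normal critical value).

For 99% confidence, z* = 2.576 (from standard normal table)

Standard error: SE = σ/√n = 25/√110 = 2.383656

Margin of error: E = z* × SE = 2.576 × 2.383656 = 6.1403

Z-interval: x̄ ± E = 185 ± 6.1403 = (178.8597, 191.1403)

Rounded to 2 decimal places:

(178.86, 191.14)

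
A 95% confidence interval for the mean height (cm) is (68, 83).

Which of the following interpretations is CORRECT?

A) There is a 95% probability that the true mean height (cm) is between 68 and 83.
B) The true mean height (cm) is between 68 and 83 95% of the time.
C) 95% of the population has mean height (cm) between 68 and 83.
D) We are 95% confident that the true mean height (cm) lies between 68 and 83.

A confidence interval represents our confidence in the procedure, not a probability statement about the parameter.

Key concept: If we repeated this sampling process many times and computed a 95% CI each time, about 95% of those intervals would contain the true population parameter.

For this specific interval (68, 83):
- Midpoint (point estimate): 75.5
- Margin of error: 7.5

The correct interpretation is the one stating confidence that the true parameter lies in the interval — option D.

D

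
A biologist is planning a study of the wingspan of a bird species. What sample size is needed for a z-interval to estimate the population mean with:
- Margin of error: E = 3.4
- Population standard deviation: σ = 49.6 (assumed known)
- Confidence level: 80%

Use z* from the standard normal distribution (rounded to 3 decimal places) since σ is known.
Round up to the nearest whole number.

Using z* since population σ is known (z-interval formula).

For 80% confidence, z* = 1.282 (from standard normal table)

Sample size formula for z-interval: n = (z*σ/E)²

n = (1.282 × 49.6 / 3.4)²
  = (18.702118)²
  = 349.7692

Round up to the nearest whole number: n = 350

350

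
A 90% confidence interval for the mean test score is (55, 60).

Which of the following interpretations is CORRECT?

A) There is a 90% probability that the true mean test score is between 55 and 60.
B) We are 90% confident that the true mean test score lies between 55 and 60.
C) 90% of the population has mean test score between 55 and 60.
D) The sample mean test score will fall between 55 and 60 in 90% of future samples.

A confidence interval represents our confidence in the procedure, not a probability statement about the parameter.

Key concept: If we repeated this sampling process many times and computed a 90% CI each time, about 90% of those intervals would contain the true population parameter.

For this specific interval (55, 60):
- Midpoint (point estimate): 57.5
- Margin of error: 2.5

The correct interpretation is the one stating confidence that the true parameter lies in the interval — option B.

B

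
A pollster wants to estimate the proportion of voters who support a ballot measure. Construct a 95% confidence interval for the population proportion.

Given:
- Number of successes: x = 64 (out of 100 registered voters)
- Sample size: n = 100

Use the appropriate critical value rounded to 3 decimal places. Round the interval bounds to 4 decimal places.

Sample proportion: p̂ = 64/100 = 0.640000

Check conditions for normal approximation:
  np̂ = 64 ≥ 10 ✓
  n(1-p̂) = 36 ≥ 10 ✓

The sample is large enough, so use a z-interval (normal approximation) for the proportion.

For 95% confidence, z* = 1.96 (from standard normal table)

Standard error: SE = √(p̂(1-p̂)/n) = √(0.640000×0.360000/100) = 0.04800000

Margin of error: E = z* × SE = 1.96 × 0.04800000 = 0.094080

Z-interval: p̂ ± E = 0.640000 ± 0.094080 = (0.545920, 0.734080)

Rounded to 4 decimal places:

(0.5459, 0.7341)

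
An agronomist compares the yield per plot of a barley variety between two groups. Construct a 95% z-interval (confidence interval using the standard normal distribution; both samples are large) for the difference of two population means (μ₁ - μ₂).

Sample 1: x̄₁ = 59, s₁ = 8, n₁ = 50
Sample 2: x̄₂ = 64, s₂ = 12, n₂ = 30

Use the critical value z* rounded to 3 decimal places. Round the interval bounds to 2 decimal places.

Both samples are large (n₁ = 50 ≥ 30, n₂ = 30 ≥ 30), so a z-interval for the difference of means applies.

Point estimate: x̄₁ - x̄₂ = 59 - 64 = -5

Standard error: SE = √(s₁²/n₁ + s₂²/n₂)
= √(8²/50 + 12²/30)
= √(1.280000 + 4.800000)
= 2.465766

For 95% confidence, z* = 1.96 (from standard normal table)
Margin of error: E = z* × SE = 1.96 × 2.465766 = 4.8329

Z-interval: (x̄₁ - x̄₂) ± E = -5 ± 4.8329 = (-9.8329, -0.1671)

Rounded to 2 decimal places:

(-9.83, -0.17)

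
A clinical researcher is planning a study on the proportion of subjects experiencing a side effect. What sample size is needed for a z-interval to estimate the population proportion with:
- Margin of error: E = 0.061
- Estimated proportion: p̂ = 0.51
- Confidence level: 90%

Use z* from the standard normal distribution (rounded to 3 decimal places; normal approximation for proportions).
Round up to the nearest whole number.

Using z* for proportion z-interval (normal approximation).

For 90% confidence, z* = 1.645 (from standard normal table)

Sample size formula for proportion z-interval: n = z*²p̂(1-p̂)/E²

n = 1.645² × 0.51 × 0.49 / 0.061²
  = 2.706025 × 0.2499 / 0.003721
  = 181.7349

Round up to the nearest whole number: n = 182

182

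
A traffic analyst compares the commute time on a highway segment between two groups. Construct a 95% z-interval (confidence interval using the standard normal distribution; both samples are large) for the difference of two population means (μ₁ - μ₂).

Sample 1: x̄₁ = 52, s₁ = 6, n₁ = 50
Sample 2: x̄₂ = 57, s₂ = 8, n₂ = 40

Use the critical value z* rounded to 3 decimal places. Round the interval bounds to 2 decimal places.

Both samples are large (n₁ = 50 ≥ 30, n₂ = 40 ≥ 30), so a z-interval for the difference of means applies.

Point estimate: x̄₁ - x̄₂ = 52 - 57 = -5

Standard error: SE = √(s₁²/n₁ + s₂²/n₂)
= √(6²/50 + 8²/40)
= √(0.720000 + 1.600000)
= 1.523155

For 95% confidence, z* = 1.96 (from standard normal table)
Margin of error: E = z* × SE = 1.96 × 1.523155 = 2.9854

Z-interval: (x̄₁ - x̄₂) ± E = -5 ± 2.9854 = (-7.9854, -2.0146)

Rounded to 2 decimal places:

(-7.99, -2.01)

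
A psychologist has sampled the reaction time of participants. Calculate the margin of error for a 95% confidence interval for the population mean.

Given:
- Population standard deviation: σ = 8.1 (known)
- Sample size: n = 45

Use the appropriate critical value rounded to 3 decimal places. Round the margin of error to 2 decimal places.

The population standard deviation σ is known, so use the z-interval margin of error formula.

For 95% confidence, z* = 1.96 (from standard normal table)

Margin of error formula for z-interval: E = z* × σ/√n

E = 1.96 × 8.1/√45
  = 1.96 × 1.207477
  = 2.3667

Rounded to 2 decimal places:

2.37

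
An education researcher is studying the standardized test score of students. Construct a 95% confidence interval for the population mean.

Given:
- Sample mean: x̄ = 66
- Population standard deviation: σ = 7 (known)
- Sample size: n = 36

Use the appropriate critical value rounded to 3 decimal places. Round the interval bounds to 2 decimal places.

The population standard deviation σ is known, so use a z-interval (standard normal critical value).

For 95% confidence, z* = 1.96 (from standard normal table)

Standard error: SE = σ/√n = 7/√36 = 1.166667

Margin of error: E = z* × SE = 1.96 × 1.166667 = 2.2867

Z-interval: x̄ ± E = 66 ± 2.2867 = (63.7133, 68.2867)

Rounded to 2 decimal places:

(63.71, 68.29)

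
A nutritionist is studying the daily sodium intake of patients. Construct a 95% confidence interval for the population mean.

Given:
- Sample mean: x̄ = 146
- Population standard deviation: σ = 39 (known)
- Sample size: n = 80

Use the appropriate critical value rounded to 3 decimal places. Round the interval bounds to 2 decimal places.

The population standard deviation σ is known, so use a z-interval (standard normal critical value).

For 95% confidence, z* = 1.96 (from standard normal table)

Standard error: SE = σ/√n = 39/√80 = 4.360333

Margin of error: E = z* × SE = 1.96 × 4.360333 = 8.5463

Z-interval: x̄ ± E = 146 ± 8.5463 = (137.4537, 154.5463)

Rounded to 2 decimal places:

(137.45, 154.55)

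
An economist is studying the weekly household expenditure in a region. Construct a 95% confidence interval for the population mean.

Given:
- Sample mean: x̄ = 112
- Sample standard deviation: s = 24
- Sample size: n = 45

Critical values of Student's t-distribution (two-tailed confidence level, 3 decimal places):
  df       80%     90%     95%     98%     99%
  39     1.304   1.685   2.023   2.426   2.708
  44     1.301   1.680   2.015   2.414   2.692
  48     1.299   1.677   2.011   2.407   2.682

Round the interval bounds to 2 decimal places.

The population standard deviation σ is unknown (only the sample standard deviation s is given), so use a t-interval with df = n - 1 = 45 - 1 = 44.

For 95% confidence with df = 44, t* = 2.015 (from t-table)

Standard error: SE = s/√n = 24/√45 = 3.577709

Margin of error: E = t* × SE = 2.015 × 3.577709 = 7.2091

T-interval: x̄ ± E = 112 ± 7.2091 = (104.7909, 119.2091)

Rounded to 2 decimal places:

(104.79, 119.21)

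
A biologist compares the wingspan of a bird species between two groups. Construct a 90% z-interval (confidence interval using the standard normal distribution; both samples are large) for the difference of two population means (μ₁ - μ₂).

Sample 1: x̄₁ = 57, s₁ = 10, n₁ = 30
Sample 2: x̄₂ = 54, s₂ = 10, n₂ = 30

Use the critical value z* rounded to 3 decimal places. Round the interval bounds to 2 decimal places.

Both samples are large (n₁ = 30 ≥ 30, n₂ = 30 ≥ 30), so a z-interval for the difference of means applies.

Point estimate: x̄₁ - x̄₂ = 57 - 54 = 3

Standard error: SE = √(s₁²/n₁ + s₂²/n₂)
= √(10²/30 + 10²/30)
= √(3.333333 + 3.333333)
= 2.581989

For 90% confidence, z* = 1.645 (from standard normal table)
Margin of error: E = z* × SE = 1.645 × 2.581989 = 4.2474

Z-interval: (x̄₁ - x̄₂) ± E = 3 ± 4.2474 = (-1.2474, 7.2474)

Rounded to 2 decimal places:

(-1.25, 7.25)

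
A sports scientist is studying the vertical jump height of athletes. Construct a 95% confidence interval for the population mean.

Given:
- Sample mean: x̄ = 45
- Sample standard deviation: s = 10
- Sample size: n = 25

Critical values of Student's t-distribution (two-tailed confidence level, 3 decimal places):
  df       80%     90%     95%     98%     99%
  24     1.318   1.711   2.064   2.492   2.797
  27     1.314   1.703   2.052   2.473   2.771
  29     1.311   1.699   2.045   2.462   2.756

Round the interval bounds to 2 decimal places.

The population standard deviation σ is unknown (only the sample standard deviation s is given), so use a t-interval with df = n - 1 = 25 - 1 = 24.

For 95% confidence with df = 24, t* = 2.064 (from t-table)

Standard error: SE = s/√n = 10/√25 = 2.000000

Margin of error: E = t* × SE = 2.064 × 2.000000 = 4.1280

T-interval: x̄ ± E = 45 ± 4.1280 = (40.8720, 49.1280)

Rounded to 2 decimal places:

(40.87, 49.13)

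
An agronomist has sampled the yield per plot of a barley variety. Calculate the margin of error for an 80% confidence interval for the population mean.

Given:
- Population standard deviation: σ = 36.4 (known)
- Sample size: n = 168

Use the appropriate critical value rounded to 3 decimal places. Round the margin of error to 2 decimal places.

The population standard deviation σ is known, so use the z-interval margin of error formula.

For 80% confidence, z* = 1.282 (from standard normal table)

Margin of error formula for z-interval: E = z* × σ/√n

E = 1.282 × 36.4/√168
  = 1.282 × 2.808321
  = 3.6003

Rounded to 2 decimal places:

3.60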